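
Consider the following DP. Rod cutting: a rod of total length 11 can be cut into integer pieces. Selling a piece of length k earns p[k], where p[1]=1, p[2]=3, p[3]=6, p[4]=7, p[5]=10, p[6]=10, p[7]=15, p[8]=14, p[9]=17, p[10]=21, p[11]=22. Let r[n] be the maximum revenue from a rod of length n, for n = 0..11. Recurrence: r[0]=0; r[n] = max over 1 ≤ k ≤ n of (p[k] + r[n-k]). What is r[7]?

   n    0    1    2    3    4    5    6    7    8    9   10   11
r[n]    0    1    3    6    7   10   12   15   16   18   21   22

15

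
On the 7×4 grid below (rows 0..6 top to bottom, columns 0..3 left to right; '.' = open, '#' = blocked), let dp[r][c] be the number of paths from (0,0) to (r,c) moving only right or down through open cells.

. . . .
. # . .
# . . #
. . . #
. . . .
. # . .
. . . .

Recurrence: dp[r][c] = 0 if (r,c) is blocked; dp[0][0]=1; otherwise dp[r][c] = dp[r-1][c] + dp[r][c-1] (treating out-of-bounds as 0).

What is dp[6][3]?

3

r\c   0   1   2   3
  0   1   1   1   1
  1   1   0   1   2
  2   0   0   1   0
  3   0   0   1   0
  4   0   0   1   1
  5   0   0   1   2
  6   0   0   1   3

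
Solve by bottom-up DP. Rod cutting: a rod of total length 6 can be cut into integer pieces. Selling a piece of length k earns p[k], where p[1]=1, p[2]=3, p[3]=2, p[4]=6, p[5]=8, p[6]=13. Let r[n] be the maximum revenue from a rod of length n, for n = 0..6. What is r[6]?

   n    0    1    2    3    4    5    6
r[n]    0    1    3    4    6    8   13

13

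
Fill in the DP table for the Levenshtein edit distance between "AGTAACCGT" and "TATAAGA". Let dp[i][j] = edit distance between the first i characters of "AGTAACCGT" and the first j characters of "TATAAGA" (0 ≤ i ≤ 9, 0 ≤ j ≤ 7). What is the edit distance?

   ''  T  A  T  A  A  G  A
''  0  1  2  3  4  5  6  7
 A  1  1  1  2  3  4  5  6
 G  2  2  2  2  3  4  4  5
 T  3  2  3  2  3  4  5  5
 A  4  3  2  3  2  3  4  5
 A  5  4  3  3  3  2  3  4
 C  6  5  4  4  4  3  3  4
 C  7  6  5  5  5  4  4  4
 G  8  7  6  6  6  5  4  5
 T  9  8  7  6  7  6  5  5

5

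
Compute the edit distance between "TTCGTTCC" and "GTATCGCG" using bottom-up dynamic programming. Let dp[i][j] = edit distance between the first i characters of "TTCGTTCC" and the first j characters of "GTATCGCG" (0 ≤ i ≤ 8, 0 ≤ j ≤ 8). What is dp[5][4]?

   ''  G  T  A  T  C  G  C  G
''  0  1  2  3  4  5  6  7  8
 T  1  1  1  2  3  4  5  6  7
 T  2  2  1  2  2  3  4  5  6
 C  3  3  2  2  3  2  3  4  5
 G  4  3  3  3  3  3  2  3  4
 T  5  4  3  4  3  4  3  3  4
 T  6  5  4  4  4  4  4  4  4
 C  7  6  5  5  5  4  5  4  5
 C  8  7  6  6  6  5  5  5  5

3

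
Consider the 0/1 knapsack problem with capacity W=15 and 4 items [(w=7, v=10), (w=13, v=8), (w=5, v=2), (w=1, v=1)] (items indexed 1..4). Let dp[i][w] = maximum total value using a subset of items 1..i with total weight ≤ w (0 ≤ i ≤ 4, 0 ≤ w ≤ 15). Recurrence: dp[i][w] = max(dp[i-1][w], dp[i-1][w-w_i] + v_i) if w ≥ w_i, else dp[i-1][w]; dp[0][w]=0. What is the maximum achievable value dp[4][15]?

i\w   0   1   2   3   4   5   6   7   8   9  10  11  12  13  14  15
  0   0   0   0   0   0   0   0   0   0   0   0   0   0   0   0   0
  1   0   0   0   0   0   0   0  10  10  10  10  10  10  10  10  10
  2   0   0   0   0   0   0   0  10  10  10  10  10  10  10  10  10
  3   0   0   0   0   0   2   2  10  10  10  10  10  12  12  12  12
  4   0   1   1   1   1   2   3  10  11  11  11  11  12  13  13  13

13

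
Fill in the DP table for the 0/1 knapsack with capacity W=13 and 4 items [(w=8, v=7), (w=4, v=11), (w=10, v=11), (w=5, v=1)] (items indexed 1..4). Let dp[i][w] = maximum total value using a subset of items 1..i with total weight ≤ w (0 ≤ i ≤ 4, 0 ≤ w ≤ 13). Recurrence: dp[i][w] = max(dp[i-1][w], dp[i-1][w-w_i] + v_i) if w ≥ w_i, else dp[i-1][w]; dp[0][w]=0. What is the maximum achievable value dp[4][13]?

18

i\w   0   1   2   3   4   5   6   7   8   9  10  11  12  13
  0   0   0   0   0   0   0   0   0   0   0   0   0   0   0
  1   0   0   0   0   0   0   0   0   7   7   7   7   7   7
  2   0   0   0   0  11  11  11  11  11  11  11  11  18  18
  3   0   0   0   0  11  11  11  11  11  11  11  11  18  18
  4   0   0   0   0  11  11  11  11  11  12  12  12  18  18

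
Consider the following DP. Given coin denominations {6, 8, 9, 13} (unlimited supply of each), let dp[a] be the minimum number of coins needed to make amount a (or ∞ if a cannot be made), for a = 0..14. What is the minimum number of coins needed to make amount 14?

 a  0  1  2  3  4  5  6  7  8  9 10 11 12 13 14
dp  0  -  -  -  -  -  1  -  1  1  -  -  2  1  2
(- denotes ∞ / unreachable)

2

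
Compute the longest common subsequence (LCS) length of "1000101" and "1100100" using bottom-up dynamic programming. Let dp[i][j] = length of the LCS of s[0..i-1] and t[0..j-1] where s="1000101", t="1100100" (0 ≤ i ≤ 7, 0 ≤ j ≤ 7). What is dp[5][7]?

4

   ''  1  1  0  0  1  0  0
''  0  0  0  0  0  0  0  0
 1  0  1  1  1  1  1  1  1
 0  0  1  1  2  2  2  2  2
 0  0  1  1  2  3  3  3  3
 0  0  1  1  2  3  3  4  4
 1  0  1  2  2  3  4  4  4
 0  0  1  2  3  3  4  5  5
 1  0  1  2  3  3  4  5  5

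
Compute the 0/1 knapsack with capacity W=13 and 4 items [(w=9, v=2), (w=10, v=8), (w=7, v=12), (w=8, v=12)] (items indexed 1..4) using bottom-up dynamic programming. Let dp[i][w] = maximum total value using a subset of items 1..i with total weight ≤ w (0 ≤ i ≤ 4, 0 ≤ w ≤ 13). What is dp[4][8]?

i\w   0   1   2   3   4   5   6   7   8   9  10  11  12  13
  0   0   0   0   0   0   0   0   0   0   0   0   0   0   0
  1   0   0   0   0   0   0   0   0   0   2   2   2   2   2
  2   0   0   0   0   0   0   0   0   0   2   8   8   8   8
  3   0   0   0   0   0   0   0  12  12  12  12  12  12  12
  4   0   0   0   0   0   0   0  12  12  12  12  12  12  12

12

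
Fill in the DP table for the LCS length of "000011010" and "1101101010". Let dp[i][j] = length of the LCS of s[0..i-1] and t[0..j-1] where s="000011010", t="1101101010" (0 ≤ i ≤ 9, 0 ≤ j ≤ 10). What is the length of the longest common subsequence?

6

   ''  1  1  0  1  1  0  1  0  1  0
''  0  0  0  0  0  0  0  0  0  0  0
 0  0  0  0  1  1  1  1  1  1  1  1
 0  0  0  0  1  1  1  2  2  2  2  2
 0  0  0  0  1  1  1  2  2  3  3  3
 0  0  0  0  1  1  1  2  2  3  3  4
 1  0  1  1  1  2  2  2  3  3  4  4
 1  0  1  2  2  2  3  3  3  3  4  4
 0  0  1  2  3  3  3  4  4  4  4  5
 1  0  1  2  3  4  4  4  5  5  5  5
 0  0  1  2  3  4  4  5  5  6  6  6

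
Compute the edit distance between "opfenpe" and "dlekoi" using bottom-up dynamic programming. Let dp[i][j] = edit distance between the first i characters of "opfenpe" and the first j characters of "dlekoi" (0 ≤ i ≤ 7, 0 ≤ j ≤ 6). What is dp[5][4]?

4

   ''  d  l  e  k  o  i
''  0  1  2  3  4  5  6
 o  1  1  2  3  4  4  5
 p  2  2  2  3  4  5  5
 f  3  3  3  3  4  5  6
 e  4  4  4  3  4  5  6
 n  5  5  5  4  4  5  6
 p  6  6  6  5  5  5  6
 e  7  7  7  6  6  6  6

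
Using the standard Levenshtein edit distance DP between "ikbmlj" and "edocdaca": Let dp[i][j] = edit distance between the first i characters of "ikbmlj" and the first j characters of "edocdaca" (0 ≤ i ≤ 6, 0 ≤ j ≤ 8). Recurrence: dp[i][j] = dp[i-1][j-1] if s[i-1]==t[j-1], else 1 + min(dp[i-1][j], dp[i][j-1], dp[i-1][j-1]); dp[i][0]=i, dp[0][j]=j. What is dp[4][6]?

6

   ''  e  d  o  c  d  a  c  a
''  0  1  2  3  4  5  6  7  8
 i  1  1  2  3  4  5  6  7  8
 k  2  2  2  3  4  5  6  7  8
 b  3  3  3  3  4  5  6  7  8
 m  4  4  4  4  4  5  6  7  8
 l  5  5  5  5  5  5  6  7  8
 j  6  6  6  6  6  6  6  7  8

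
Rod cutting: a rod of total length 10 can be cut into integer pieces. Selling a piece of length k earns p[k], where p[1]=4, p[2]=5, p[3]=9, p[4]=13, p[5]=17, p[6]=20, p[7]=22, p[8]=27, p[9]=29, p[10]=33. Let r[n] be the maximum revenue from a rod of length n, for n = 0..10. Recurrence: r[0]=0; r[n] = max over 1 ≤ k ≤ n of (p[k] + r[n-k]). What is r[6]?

   n    0    1    2    3    4    5    6    7    8    9   10
r[n]    0    4    8   12   16   20   24   28   32   36   40

24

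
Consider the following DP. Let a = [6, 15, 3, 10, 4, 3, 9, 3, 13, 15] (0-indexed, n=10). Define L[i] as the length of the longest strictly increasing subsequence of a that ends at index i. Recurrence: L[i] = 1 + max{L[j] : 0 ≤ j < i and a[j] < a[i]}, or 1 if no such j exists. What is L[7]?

1

   i    0    1    2    3    4    5    6    7    8    9
a[i]    6   15    3   10    4    3    9    3   13   15
L[i]    1    2    1    2    2    1    3    1    4    5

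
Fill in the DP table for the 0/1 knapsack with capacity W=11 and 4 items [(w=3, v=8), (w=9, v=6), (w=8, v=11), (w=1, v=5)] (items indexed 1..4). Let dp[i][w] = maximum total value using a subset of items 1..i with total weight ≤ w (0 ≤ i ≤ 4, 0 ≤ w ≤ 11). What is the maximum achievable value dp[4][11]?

i\w   0   1   2   3   4   5   6   7   8   9  10  11
  0   0   0   0   0   0   0   0   0   0   0   0   0
  1   0   0   0   8   8   8   8   8   8   8   8   8
  2   0   0   0   8   8   8   8   8   8   8   8   8
  3   0   0   0   8   8   8   8   8  11  11  11  19
  4   0   5   5   8  13  13  13  13  13  16  16  19

19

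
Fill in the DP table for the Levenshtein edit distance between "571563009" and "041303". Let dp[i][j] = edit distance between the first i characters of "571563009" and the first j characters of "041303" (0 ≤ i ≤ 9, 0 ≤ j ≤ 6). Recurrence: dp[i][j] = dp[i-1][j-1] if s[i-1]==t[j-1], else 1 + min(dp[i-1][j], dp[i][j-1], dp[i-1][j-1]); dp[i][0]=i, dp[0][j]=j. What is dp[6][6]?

4

   ''  0  4  1  3  0  3
''  0  1  2  3  4  5  6
 5  1  1  2  3  4  5  6
 7  2  2  2  3  4  5  6
 1  3  3  3  2  3  4  5
 5  4  4  4  3  3  4  5
 6  5  5  5  4  4  4  5
 3  6  6  6  5  4  5  4
 0  7  6  7  6  5  4  5
 0  8  7  7  7  6  5  5
 9  9  8  8  8  7  6  6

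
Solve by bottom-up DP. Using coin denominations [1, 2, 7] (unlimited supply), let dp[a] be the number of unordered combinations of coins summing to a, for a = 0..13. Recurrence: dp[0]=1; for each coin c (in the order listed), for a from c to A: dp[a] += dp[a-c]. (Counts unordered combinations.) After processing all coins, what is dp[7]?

after  coin     0     1     2     3     4     5     6     7     8     9    10    11    12    13
          1     1     1     1     1     1     1     1     1     1     1     1     1     1     1
          2     1     1     2     2     3     3     4     4     5     5     6     6     7     7
          7     1     1     2     2     3     3     4     5     6     7     8     9    10    11

5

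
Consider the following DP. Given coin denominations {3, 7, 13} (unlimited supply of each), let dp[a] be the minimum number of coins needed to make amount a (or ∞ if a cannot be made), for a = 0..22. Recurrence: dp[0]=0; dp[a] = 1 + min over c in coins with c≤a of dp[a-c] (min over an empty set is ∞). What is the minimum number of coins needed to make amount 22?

 a  0  1  2  3  4  5  6  7  8  9 10 11 12 13 14 15 16 17 18 19 20 21 22
dp  0  -  -  1  -  -  2  1  -  3  2  -  4  1  2  5  2  3  6  3  2  3  4
(- denotes ∞ / unreachable)

4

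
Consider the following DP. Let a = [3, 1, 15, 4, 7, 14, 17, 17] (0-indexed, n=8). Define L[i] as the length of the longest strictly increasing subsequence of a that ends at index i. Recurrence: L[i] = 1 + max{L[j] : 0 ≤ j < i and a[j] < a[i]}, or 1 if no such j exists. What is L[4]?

   i    0    1    2    3    4    5    6    7
a[i]    3    1   15    4    7   14   17   17
L[i]    1    1    2    2    3    4    5    5

3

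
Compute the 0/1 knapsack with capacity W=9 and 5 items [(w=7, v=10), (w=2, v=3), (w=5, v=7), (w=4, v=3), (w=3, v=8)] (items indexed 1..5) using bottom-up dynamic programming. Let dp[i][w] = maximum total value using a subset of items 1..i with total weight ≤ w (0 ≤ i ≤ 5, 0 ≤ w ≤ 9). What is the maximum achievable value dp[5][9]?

15

i\w   0   1   2   3   4   5   6   7   8   9
  0   0   0   0   0   0   0   0   0   0   0
  1   0   0   0   0   0   0   0  10  10  10
  2   0   0   3   3   3   3   3  10  10  13
  3   0   0   3   3   3   7   7  10  10  13
  4   0   0   3   3   3   7   7  10  10  13
  5   0   0   3   8   8  11  11  11  15  15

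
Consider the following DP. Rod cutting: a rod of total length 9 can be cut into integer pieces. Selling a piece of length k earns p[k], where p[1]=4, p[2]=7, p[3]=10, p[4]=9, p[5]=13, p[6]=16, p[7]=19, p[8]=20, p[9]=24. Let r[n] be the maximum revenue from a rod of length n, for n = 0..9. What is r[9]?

   n    0    1    2    3    4    5    6    7    8    9
r[n]    0    4    8   12   16   20   24   28   32   36

36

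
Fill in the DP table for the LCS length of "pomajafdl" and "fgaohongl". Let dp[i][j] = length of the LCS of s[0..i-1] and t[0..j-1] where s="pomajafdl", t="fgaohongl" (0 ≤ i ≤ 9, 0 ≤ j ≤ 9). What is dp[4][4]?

1

   ''  f  g  a  o  h  o  n  g  l
''  0  0  0  0  0  0  0  0  0  0
 p  0  0  0  0  0  0  0  0  0  0
 o  0  0  0  0  1  1  1  1  1  1
 m  0  0  0  0  1  1  1  1  1  1
 a  0  0  0  1  1  1  1  1  1  1
 j  0  0  0  1  1  1  1  1  1  1
 a  0  0  0  1  1  1  1  1  1  1
 f  0  1  1  1  1  1  1  1  1  1
 d  0  1  1  1  1  1  1  1  1  1
 l  0  1  1  1  1  1  1  1  1  2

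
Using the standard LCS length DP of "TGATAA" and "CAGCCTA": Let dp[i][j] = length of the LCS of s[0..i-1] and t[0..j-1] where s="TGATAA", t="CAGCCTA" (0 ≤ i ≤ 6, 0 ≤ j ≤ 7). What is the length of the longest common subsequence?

3

   ''  C  A  G  C  C  T  A
''  0  0  0  0  0  0  0  0
 T  0  0  0  0  0  0  1  1
 G  0  0  0  1  1  1  1  1
 A  0  0  1  1  1  1  1  2
 T  0  0  1  1  1  1  2  2
 A  0  0  1  1  1  1  2  3
 A  0  0  1  1  1  1  2  3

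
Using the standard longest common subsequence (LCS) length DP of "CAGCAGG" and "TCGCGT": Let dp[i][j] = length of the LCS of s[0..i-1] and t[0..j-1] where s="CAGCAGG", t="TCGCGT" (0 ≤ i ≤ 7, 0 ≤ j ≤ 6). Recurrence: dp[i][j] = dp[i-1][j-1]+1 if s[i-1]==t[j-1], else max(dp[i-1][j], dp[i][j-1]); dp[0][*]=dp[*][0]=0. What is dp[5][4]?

3

   ''  T  C  G  C  G  T
''  0  0  0  0  0  0  0
 C  0  0  1  1  1  1  1
 A  0  0  1  1  1  1  1
 G  0  0  1  2  2  2  2
 C  0  0  1  2  3  3  3
 A  0  0  1  2  3  3  3
 G  0  0  1  2  3  4  4
 G  0  0  1  2  3  4  4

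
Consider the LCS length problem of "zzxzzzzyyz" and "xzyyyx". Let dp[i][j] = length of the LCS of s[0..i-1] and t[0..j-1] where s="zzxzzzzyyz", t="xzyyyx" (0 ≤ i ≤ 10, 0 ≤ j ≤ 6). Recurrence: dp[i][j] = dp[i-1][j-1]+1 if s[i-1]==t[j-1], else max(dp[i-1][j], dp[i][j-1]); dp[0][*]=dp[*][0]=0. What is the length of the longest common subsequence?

   ''  x  z  y  y  y  x
''  0  0  0  0  0  0  0
 z  0  0  1  1  1  1  1
 z  0  0  1  1  1  1  1
 x  0  1  1  1  1  1  2
 z  0  1  2  2  2  2  2
 z  0  1  2  2  2  2  2
 z  0  1  2  2  2  2  2
 z  0  1  2  2  2  2  2
 y  0  1  2  3  3  3  3
 y  0  1  2  3  4  4  4
 z  0  1  2  3  4  4  4

4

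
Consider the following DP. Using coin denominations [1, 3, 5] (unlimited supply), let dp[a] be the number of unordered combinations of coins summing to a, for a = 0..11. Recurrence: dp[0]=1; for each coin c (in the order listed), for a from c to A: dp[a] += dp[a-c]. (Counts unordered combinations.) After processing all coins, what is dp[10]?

after  coin     0     1     2     3     4     5     6     7     8     9    10    11
          1     1     1     1     1     1     1     1     1     1     1     1     1
          3     1     1     1     2     2     2     3     3     3     4     4     4
          5     1     1     1     2     2     3     4     4     5     6     7     8

7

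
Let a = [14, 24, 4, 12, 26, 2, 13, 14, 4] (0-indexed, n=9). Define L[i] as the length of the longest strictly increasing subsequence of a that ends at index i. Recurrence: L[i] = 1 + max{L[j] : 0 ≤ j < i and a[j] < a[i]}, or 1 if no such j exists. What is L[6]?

   i    0    1    2    3    4    5    6    7    8
a[i]   14   24    4   12   26    2   13   14    4
L[i]    1    2    1    2    3    1    3    4    2

3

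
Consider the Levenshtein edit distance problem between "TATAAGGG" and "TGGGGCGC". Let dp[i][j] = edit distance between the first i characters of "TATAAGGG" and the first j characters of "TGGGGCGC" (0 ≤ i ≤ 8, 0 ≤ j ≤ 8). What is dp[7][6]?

   ''  T  G  G  G  G  C  G  C
''  0  1  2  3  4  5  6  7  8
 T  1  0  1  2  3  4  5  6  7
 A  2  1  1  2  3  4  5  6  7
 T  3  2  2  2  3  4  5  6  7
 A  4  3  3  3  3  4  5  6  7
 A  5  4  4  4  4  4  5  6  7
 G  6  5  4  4  4  4  5  5  6
 G  7  6  5  4  4  4  5  5  6
 G  8  7  6  5  4  4  5  5  6

5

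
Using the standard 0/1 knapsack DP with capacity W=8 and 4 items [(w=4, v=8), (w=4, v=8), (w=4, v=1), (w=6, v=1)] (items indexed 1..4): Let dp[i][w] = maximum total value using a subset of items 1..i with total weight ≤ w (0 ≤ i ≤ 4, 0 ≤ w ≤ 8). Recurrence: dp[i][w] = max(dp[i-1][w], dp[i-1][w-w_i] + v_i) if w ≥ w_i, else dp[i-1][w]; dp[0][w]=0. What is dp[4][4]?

i\w   0   1   2   3   4   5   6   7   8
  0   0   0   0   0   0   0   0   0   0
  1   0   0   0   0   8   8   8   8   8
  2   0   0   0   0   8   8   8   8  16
  3   0   0   0   0   8   8   8   8  16
  4   0   0   0   0   8   8   8   8  16

8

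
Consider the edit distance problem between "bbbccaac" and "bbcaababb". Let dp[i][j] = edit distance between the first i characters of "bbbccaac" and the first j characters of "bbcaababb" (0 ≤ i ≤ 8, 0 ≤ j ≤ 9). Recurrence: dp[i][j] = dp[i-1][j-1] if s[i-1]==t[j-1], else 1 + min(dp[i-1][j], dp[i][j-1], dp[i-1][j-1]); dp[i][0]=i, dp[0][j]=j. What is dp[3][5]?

   ''  b  b  c  a  a  b  a  b  b
''  0  1  2  3  4  5  6  7  8  9
 b  1  0  1  2  3  4  5  6  7  8
 b  2  1  0  1  2  3  4  5  6  7
 b  3  2  1  1  2  3  3  4  5  6
 c  4  3  2  1  2  3  4  4  5  6
 c  5  4  3  2  2  3  4  5  5  6
 a  6  5  4  3  2  2  3  4  5  6
 a  7  6  5  4  3  2  3  3  4  5
 c  8  7  6  5  4  3  3  4  4  5

3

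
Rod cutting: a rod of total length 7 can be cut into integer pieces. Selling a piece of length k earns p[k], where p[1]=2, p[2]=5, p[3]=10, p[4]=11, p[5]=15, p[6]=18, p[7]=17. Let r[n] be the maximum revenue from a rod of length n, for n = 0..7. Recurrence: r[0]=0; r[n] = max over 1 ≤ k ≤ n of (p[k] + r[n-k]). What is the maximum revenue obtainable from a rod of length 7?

22

   n    0    1    2    3    4    5    6    7
r[n]    0    2    5   10   12   15   20   22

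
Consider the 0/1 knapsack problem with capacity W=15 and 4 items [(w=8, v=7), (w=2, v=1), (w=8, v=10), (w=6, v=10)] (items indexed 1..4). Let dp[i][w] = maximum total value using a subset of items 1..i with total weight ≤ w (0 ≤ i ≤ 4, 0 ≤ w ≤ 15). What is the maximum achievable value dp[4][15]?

20

i\w   0   1   2   3   4   5   6   7   8   9  10  11  12  13  14  15
  0   0   0   0   0   0   0   0   0   0   0   0   0   0   0   0   0
  1   0   0   0   0   0   0   0   0   7   7   7   7   7   7   7   7
  2   0   0   1   1   1   1   1   1   7   7   8   8   8   8   8   8
  3   0   0   1   1   1   1   1   1  10  10  11  11  11  11  11  11
  4   0   0   1   1   1   1  10  10  11  11  11  11  11  11  20  20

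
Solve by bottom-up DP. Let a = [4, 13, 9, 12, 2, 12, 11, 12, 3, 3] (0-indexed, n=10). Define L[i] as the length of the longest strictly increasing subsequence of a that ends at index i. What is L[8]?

2

   i    0    1    2    3    4    5    6    7    8    9
a[i]    4   13    9   12    2   12   11   12    3    3
L[i]    1    2    2    3    1    3    3    4    2    2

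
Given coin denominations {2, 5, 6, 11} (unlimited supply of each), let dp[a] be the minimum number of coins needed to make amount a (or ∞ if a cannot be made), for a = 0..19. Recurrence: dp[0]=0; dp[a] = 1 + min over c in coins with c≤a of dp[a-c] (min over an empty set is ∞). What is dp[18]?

3

 a  0  1  2  3  4  5  6  7  8  9 10 11 12 13 14 15 16 17 18 19
dp  0  -  1  -  2  1  1  2  2  3  2  1  2  2  3  3  2  2  3  3
(- denotes ∞ / unreachable)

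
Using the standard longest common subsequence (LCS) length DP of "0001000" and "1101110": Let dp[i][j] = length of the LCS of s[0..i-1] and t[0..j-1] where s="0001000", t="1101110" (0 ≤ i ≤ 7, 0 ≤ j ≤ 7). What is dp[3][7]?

2

   ''  1  1  0  1  1  1  0
''  0  0  0  0  0  0  0  0
 0  0  0  0  1  1  1  1  1
 0  0  0  0  1  1  1  1  2
 0  0  0  0  1  1  1  1  2
 1  0  1  1  1  2  2  2  2
 0  0  1  1  2  2  2  2  3
 0  0  1  1  2  2  2  2  3
 0  0  1  1  2  2  2  2  3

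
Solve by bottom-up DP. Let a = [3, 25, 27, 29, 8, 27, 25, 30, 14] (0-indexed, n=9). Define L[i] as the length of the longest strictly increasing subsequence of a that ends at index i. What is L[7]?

   i    0    1    2    3    4    5    6    7    8
a[i]    3   25   27   29    8   27   25   30   14
L[i]    1    2    3    4    2    3    3    5    3

5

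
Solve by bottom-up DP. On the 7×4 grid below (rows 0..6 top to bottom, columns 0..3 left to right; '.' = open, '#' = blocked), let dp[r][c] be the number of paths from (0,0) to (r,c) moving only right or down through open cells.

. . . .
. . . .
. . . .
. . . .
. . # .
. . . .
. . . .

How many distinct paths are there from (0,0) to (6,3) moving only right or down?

r\c   0   1   2   3
  0   1   1   1   1
  1   1   2   3   4
  2   1   3   6  10
  3   1   4  10  20
  4   1   5   0  20
  5   1   6   6  26
  6   1   7  13  39

39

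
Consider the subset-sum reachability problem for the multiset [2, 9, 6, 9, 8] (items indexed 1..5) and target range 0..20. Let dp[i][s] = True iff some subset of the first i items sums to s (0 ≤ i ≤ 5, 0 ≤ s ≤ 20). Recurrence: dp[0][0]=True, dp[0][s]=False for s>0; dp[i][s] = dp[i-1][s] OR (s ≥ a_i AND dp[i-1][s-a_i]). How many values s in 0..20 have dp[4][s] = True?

10

i\s   0   1   2   3   4   5   6   7   8   9  10  11  12  13  14  15  16  17  18  19  20
  0   T   F   F   F   F   F   F   F   F   F   F   F   F   F   F   F   F   F   F   F   F
  1   T   F   T   F   F   F   F   F   F   F   F   F   F   F   F   F   F   F   F   F   F
  2   T   F   T   F   F   F   F   F   F   T   F   T   F   F   F   F   F   F   F   F   F
  3   T   F   T   F   F   F   T   F   T   T   F   T   F   F   F   T   F   T   F   F   F
  4   T   F   T   F   F   F   T   F   T   T   F   T   F   F   F   T   F   T   T   F   T
  5   T   F   T   F   F   F   T   F   T   T   T   T   F   F   T   T   T   T   T   T   T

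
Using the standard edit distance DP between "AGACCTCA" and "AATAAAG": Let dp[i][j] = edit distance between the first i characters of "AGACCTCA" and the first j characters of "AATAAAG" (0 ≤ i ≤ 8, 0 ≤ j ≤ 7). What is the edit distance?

   ''  A  A  T  A  A  A  G
''  0  1  2  3  4  5  6  7
 A  1  0  1  2  3  4  5  6
 G  2  1  1  2  3  4  5  5
 A  3  2  1  2  2  3  4  5
 C  4  3  2  2  3  3  4  5
 C  5  4  3  3  3  4  4  5
 T  6  5  4  3  4  4  5  5
 C  7  6  5  4  4  5  5  6
 A  8  7  6  5  4  4  5  6

6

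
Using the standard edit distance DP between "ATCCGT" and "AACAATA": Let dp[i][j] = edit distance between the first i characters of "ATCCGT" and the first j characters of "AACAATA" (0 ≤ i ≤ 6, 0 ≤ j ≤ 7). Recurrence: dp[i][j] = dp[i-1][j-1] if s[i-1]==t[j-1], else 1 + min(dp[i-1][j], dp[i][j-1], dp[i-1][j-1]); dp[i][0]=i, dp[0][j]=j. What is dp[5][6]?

   ''  A  A  C  A  A  T  A
''  0  1  2  3  4  5  6  7
 A  1  0  1  2  3  4  5  6
 T  2  1  1  2  3  4  4  5
 C  3  2  2  1  2  3  4  5
 C  4  3  3  2  2  3  4  5
 G  5  4  4  3  3  3  4  5
 T  6  5  5  4  4  4  3  4

4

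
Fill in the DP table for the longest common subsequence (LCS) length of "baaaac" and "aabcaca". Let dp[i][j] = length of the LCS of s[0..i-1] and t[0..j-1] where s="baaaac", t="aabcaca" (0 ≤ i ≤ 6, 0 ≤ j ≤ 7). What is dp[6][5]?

   ''  a  a  b  c  a  c  a
''  0  0  0  0  0  0  0  0
 b  0  0  0  1  1  1  1  1
 a  0  1  1  1  1  2  2  2
 a  0  1  2  2  2  2  2  3
 a  0  1  2  2  2  3  3  3
 a  0  1  2  2  2  3  3  4
 c  0  1  2  2  3  3  4  4

3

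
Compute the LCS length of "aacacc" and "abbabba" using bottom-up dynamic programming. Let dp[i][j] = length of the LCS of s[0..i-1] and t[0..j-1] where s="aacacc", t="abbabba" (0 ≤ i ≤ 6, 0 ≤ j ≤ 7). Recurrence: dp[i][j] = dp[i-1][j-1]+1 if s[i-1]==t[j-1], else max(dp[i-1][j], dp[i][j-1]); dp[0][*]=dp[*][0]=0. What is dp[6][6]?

   ''  a  b  b  a  b  b  a
''  0  0  0  0  0  0  0  0
 a  0  1  1  1  1  1  1  1
 a  0  1  1  1  2  2  2  2
 c  0  1  1  1  2  2  2  2
 a  0  1  1  1  2  2  2  3
 c  0  1  1  1  2  2  2  3
 c  0  1  1  1  2  2  2  3

2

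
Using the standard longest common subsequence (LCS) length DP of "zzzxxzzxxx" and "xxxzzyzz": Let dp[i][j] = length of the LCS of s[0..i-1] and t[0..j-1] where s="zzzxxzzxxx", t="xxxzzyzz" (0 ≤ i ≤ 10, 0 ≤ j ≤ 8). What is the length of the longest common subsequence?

4

   ''  x  x  x  z  z  y  z  z
''  0  0  0  0  0  0  0  0  0
 z  0  0  0  0  1  1  1  1  1
 z  0  0  0  0  1  2  2  2  2
 z  0  0  0  0  1  2  2  3  3
 x  0  1  1  1  1  2  2  3  3
 x  0  1  2  2  2  2  2  3  3
 z  0  1  2  2  3  3  3  3  4
 z  0  1  2  2  3  4  4  4  4
 x  0  1  2  3  3  4  4  4  4
 x  0  1  2  3  3  4  4  4  4
 x  0  1  2  3  3  4  4  4  4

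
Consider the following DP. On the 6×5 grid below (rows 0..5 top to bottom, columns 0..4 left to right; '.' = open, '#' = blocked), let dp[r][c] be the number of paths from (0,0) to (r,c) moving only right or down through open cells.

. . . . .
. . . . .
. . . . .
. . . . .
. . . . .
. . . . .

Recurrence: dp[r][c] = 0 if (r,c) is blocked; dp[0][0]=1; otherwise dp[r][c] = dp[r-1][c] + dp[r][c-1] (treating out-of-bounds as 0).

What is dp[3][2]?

r\c   0   1   2   3   4
  0   1   1   1   1   1
  1   1   2   3   4   5
  2   1   3   6  10  15
  3   1   4  10  20  35
  4   1   5  15  35  70
  5   1   6  21  56 126

10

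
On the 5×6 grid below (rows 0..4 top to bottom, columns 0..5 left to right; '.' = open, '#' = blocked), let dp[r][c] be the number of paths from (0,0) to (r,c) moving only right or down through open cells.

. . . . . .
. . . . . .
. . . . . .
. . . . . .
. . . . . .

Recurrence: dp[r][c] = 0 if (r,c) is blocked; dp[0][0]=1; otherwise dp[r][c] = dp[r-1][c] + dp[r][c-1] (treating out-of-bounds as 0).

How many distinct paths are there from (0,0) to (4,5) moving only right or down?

r\c   0   1   2   3   4   5
  0   1   1   1   1   1   1
  1   1   2   3   4   5   6
  2   1   3   6  10  15  21
  3   1   4  10  20  35  56
  4   1   5  15  35  70 126

126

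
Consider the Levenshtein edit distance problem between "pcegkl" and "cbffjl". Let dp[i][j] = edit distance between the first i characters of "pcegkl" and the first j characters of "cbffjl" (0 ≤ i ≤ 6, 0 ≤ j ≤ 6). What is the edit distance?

5

   ''  c  b  f  f  j  l
''  0  1  2  3  4  5  6
 p  1  1  2  3  4  5  6
 c  2  1  2  3  4  5  6
 e  3  2  2  3  4  5  6
 g  4  3  3  3  4  5  6
 k  5  4  4  4  4  5  6
 l  6  5  5  5  5  5  5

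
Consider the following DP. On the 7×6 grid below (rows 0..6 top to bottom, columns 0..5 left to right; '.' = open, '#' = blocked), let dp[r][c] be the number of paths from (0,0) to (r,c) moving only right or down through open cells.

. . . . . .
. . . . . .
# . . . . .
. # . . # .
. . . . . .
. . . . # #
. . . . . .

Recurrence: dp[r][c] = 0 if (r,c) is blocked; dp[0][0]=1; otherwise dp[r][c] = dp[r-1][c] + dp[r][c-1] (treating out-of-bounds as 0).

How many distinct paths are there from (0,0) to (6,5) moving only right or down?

29

r\c   0   1   2   3   4   5
  0   1   1   1   1   1   1
  1   1   2   3   4   5   6
  2   0   2   5   9  14  20
  3   0   0   5  14   0  20
  4   0   0   5  19  19  39
  5   0   0   5  24   0   0
  6   0   0   5  29  29  29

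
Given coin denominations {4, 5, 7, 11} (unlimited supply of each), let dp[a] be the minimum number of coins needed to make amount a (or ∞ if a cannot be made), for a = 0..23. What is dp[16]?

 a  0  1  2  3  4  5  6  7  8  9 10 11 12 13 14 15 16 17 18 19 20 21 22 23
dp  0  -  -  -  1  1  -  1  2  2  2  1  2  3  2  2  2  3  2  3  3  3  2  3
(- denotes ∞ / unreachable)

2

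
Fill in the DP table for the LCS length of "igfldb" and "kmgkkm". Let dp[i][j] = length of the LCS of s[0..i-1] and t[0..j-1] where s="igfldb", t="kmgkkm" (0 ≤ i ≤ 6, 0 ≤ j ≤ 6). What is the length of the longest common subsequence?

   ''  k  m  g  k  k  m
''  0  0  0  0  0  0  0
 i  0  0  0  0  0  0  0
 g  0  0  0  1  1  1  1
 f  0  0  0  1  1  1  1
 l  0  0  0  1  1  1  1
 d  0  0  0  1  1  1  1
 b  0  0  0  1  1  1  1

1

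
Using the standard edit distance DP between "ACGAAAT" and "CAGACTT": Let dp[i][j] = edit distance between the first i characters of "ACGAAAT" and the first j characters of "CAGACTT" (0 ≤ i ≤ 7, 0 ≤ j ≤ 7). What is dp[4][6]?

   ''  C  A  G  A  C  T  T
''  0  1  2  3  4  5  6  7
 A  1  1  1  2  3  4  5  6
 C  2  1  2  2  3  3  4  5
 G  3  2  2  2  3  4  4  5
 A  4  3  2  3  2  3  4  5
 A  5  4  3  3  3  3  4  5
 A  6  5  4  4  3  4  4  5
 T  7  6  5  5  4  4  4  4

4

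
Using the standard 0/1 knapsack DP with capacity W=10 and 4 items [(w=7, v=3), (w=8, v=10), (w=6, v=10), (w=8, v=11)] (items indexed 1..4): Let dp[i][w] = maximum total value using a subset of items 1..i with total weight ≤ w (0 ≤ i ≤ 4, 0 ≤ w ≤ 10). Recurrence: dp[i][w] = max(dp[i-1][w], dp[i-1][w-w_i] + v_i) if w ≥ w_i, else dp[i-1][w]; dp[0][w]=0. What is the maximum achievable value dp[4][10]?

11

i\w   0   1   2   3   4   5   6   7   8   9  10
  0   0   0   0   0   0   0   0   0   0   0   0
  1   0   0   0   0   0   0   0   3   3   3   3
  2   0   0   0   0   0   0   0   3  10  10  10
  3   0   0   0   0   0   0  10  10  10  10  10
  4   0   0   0   0   0   0  10  10  11  11  11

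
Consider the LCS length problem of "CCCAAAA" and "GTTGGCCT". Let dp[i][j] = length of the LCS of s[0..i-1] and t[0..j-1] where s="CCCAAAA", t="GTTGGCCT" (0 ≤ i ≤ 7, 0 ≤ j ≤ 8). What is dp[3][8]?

   ''  G  T  T  G  G  C  C  T
''  0  0  0  0  0  0  0  0  0
 C  0  0  0  0  0  0  1  1  1
 C  0  0  0  0  0  0  1  2  2
 C  0  0  0  0  0  0  1  2  2
 A  0  0  0  0  0  0  1  2  2
 A  0  0  0  0  0  0  1  2  2
 A  0  0  0  0  0  0  1  2  2
 A  0  0  0  0  0  0  1  2  2

2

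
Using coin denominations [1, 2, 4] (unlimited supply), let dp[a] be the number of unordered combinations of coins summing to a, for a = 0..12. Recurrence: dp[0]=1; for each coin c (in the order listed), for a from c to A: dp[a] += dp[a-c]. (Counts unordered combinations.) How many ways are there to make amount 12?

after  coin     0     1     2     3     4     5     6     7     8     9    10    11    12
          1     1     1     1     1     1     1     1     1     1     1     1     1     1
          2     1     1     2     2     3     3     4     4     5     5     6     6     7
          4     1     1     2     2     4     4     6     6     9     9    12    12    16

16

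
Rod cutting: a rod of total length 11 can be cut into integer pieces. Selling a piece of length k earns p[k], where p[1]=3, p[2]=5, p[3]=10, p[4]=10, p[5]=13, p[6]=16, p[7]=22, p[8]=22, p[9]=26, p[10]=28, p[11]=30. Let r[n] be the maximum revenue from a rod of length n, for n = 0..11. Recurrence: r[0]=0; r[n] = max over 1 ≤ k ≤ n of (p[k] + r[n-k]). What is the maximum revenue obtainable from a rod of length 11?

36

   n    0    1    2    3    4    5    6    7    8    9   10   11
r[n]    0    3    6   10   13   16   20   23   26   30   33   36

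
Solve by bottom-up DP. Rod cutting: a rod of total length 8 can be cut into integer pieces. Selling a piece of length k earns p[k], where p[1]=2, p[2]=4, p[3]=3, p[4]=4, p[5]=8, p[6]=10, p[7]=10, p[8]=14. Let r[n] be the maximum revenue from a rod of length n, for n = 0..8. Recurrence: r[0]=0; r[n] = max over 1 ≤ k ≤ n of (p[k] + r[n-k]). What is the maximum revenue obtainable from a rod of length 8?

16

   n    0    1    2    3    4    5    6    7    8
r[n]    0    2    4    6    8   10   12   14   16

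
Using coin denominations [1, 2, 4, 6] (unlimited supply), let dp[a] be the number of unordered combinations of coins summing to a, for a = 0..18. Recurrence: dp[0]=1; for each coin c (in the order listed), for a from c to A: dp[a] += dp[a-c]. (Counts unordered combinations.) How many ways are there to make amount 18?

after  coin     0     1     2     3     4     5     6     7     8     9    10    11    12    13    14    15    16    17    18
          1     1     1     1     1     1     1     1     1     1     1     1     1     1     1     1     1     1     1     1
          2     1     1     2     2     3     3     4     4     5     5     6     6     7     7     8     8     9     9    10
          4     1     1     2     2     4     4     6     6     9     9    12    12    16    16    20    20    25    25    30
          6     1     1     2     2     4     4     7     7    11    11    16    16    23    23    31    31    41    41    53

53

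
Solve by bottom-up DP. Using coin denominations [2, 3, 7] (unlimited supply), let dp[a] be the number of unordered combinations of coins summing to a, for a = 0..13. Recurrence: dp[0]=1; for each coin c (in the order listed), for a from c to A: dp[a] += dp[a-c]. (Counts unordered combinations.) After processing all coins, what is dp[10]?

3

after  coin     0     1     2     3     4     5     6     7     8     9    10    11    12    13
          2     1     0     1     0     1     0     1     0     1     0     1     0     1     0
          3     1     0     1     1     1     1     2     1     2     2     2     2     3     2
          7     1     0     1     1     1     1     2     2     2     3     3     3     4     4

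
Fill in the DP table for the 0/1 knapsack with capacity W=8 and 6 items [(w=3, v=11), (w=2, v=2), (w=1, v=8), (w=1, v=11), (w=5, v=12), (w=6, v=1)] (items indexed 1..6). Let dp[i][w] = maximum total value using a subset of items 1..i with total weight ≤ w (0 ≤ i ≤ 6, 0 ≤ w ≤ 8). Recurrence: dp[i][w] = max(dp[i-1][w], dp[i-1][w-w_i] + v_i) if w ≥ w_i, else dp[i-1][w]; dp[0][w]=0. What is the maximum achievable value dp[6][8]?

32

i\w   0   1   2   3   4   5   6   7   8
  0   0   0   0   0   0   0   0   0   0
  1   0   0   0  11  11  11  11  11  11
  2   0   0   2  11  11  13  13  13  13
  3   0   8   8  11  19  19  21  21  21
  4   0  11  19  19  22  30  30  32  32
  5   0  11  19  19  22  30  30  32  32
  6   0  11  19  19  22  30  30  32  32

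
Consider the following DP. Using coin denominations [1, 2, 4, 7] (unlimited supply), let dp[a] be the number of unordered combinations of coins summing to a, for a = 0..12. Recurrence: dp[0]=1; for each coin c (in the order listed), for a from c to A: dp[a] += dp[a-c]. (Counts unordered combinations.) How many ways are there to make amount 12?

after  coin     0     1     2     3     4     5     6     7     8     9    10    11    12
          1     1     1     1     1     1     1     1     1     1     1     1     1     1
          2     1     1     2     2     3     3     4     4     5     5     6     6     7
          4     1     1     2     2     4     4     6     6     9     9    12    12    16
          7     1     1     2     2     4     4     6     7    10    11    14    16    20

20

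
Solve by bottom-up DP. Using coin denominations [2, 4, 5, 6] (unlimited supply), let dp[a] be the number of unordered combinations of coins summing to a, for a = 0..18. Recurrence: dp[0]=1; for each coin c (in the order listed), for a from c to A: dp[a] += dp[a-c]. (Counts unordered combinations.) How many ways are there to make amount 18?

after  coin     0     1     2     3     4     5     6     7     8     9    10    11    12    13    14    15    16    17    18
          2     1     0     1     0     1     0     1     0     1     0     1     0     1     0     1     0     1     0     1
          4     1     0     1     0     2     0     2     0     3     0     3     0     4     0     4     0     5     0     5
          5     1     0     1     0     2     1     2     1     3     2     4     2     5     3     6     4     7     5     8
          6     1     0     1     0     2     1     3     1     4     2     6     3     8     4    10     6    13     8    16

16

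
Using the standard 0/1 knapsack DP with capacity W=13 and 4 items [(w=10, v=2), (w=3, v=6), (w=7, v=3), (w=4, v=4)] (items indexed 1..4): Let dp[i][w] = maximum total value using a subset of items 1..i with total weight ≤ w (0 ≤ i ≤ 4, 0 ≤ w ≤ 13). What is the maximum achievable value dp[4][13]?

i\w   0   1   2   3   4   5   6   7   8   9  10  11  12  13
  0   0   0   0   0   0   0   0   0   0   0   0   0   0   0
  1   0   0   0   0   0   0   0   0   0   0   2   2   2   2
  2   0   0   0   6   6   6   6   6   6   6   6   6   6   8
  3   0   0   0   6   6   6   6   6   6   6   9   9   9   9
  4   0   0   0   6   6   6   6  10  10  10  10  10  10  10

10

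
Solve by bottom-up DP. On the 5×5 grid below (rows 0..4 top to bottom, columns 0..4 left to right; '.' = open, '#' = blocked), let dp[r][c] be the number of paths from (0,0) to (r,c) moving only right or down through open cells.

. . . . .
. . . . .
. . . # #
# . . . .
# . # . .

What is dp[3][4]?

9

r\c   0   1   2   3   4
  0   1   1   1   1   1
  1   1   2   3   4   5
  2   1   3   6   0   0
  3   0   3   9   9   9
  4   0   3   0   9  18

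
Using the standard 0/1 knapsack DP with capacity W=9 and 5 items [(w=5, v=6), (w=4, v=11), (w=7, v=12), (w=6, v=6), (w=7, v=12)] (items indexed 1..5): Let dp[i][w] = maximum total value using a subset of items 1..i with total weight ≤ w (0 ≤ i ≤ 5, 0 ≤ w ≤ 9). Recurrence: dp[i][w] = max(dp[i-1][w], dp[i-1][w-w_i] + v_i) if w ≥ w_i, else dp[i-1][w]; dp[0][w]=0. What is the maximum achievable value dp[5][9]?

i\w   0   1   2   3   4   5   6   7   8   9
  0   0   0   0   0   0   0   0   0   0   0
  1   0   0   0   0   0   6   6   6   6   6
  2   0   0   0   0  11  11  11  11  11  17
  3   0   0   0   0  11  11  11  12  12  17
  4   0   0   0   0  11  11  11  12  12  17
  5   0   0   0   0  11  11  11  12  12  17

17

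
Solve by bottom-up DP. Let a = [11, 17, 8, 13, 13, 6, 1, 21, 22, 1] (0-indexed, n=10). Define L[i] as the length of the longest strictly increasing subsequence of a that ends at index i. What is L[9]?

   i    0    1    2    3    4    5    6    7    8    9
a[i]   11   17    8   13   13    6    1   21   22    1
L[i]    1    2    1    2    2    1    1    3    4    1

1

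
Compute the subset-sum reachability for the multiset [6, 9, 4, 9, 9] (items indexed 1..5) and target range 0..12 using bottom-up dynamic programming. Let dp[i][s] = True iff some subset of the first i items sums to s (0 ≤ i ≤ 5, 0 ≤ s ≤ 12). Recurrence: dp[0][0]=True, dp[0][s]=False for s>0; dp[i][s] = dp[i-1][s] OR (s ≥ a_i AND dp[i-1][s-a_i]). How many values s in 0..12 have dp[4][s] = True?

5

i\s   0   1   2   3   4   5   6   7   8   9  10  11  12
  0   T   F   F   F   F   F   F   F   F   F   F   F   F
  1   T   F   F   F   F   F   T   F   F   F   F   F   F
  2   T   F   F   F   F   F   T   F   F   T   F   F   F
  3   T   F   F   F   T   F   T   F   F   T   T   F   F
  4   T   F   F   F   T   F   T   F   F   T   T   F   F
  5   T   F   F   F   T   F   T   F   F   T   T   F   F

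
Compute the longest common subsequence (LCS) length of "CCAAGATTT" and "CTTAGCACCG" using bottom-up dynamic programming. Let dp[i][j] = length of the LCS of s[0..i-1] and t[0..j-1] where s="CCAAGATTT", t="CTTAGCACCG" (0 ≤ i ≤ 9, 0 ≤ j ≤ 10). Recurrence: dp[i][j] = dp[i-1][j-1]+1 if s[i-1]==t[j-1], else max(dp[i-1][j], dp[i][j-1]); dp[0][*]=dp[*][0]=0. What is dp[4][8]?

   ''  C  T  T  A  G  C  A  C  C  G
''  0  0  0  0  0  0  0  0  0  0  0
 C  0  1  1  1  1  1  1  1  1  1  1
 C  0  1  1  1  1  1  2  2  2  2  2
 A  0  1  1  1  2  2  2  3  3  3  3
 A  0  1  1  1  2  2  2  3  3  3  3
 G  0  1  1  1  2  3  3  3  3  3  4
 A  0  1  1  1  2  3  3  4  4  4  4
 T  0  1  2  2  2  3  3  4  4  4  4
 T  0  1  2  3  3  3  3  4  4  4  4
 T  0  1  2  3  3  3  3  4  4  4  4

3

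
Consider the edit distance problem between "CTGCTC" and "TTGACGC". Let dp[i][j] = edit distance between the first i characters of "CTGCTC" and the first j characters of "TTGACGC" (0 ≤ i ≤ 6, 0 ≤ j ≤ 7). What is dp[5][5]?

3

   ''  T  T  G  A  C  G  C
''  0  1  2  3  4  5  6  7
 C  1  1  2  3  4  4  5  6
 T  2  1  1  2  3  4  5  6
 G  3  2  2  1  2  3  4  5
 C  4  3  3  2  2  2  3  4
 T  5  4  3  3  3  3  3  4
 C  6  5  4  4  4  3  4  3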